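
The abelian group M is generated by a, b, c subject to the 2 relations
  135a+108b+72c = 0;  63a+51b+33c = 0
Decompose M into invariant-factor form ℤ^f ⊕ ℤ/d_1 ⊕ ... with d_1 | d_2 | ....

rank_ℚ(R)=2; free=3−2=1
SNF(R) diag = [3, 9] → torsion [3, 9]

Answer: M ≅ ℤ^1 ⊕ ℤ/3 ⊕ ℤ/9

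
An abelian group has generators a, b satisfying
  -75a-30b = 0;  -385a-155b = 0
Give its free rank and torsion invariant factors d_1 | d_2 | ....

rank_ℚ(R)=2; free=2−2=0
SNF(R) diag = [5, 15] → torsion [5, 15]

Answer: M ≅ ℤ/5 ⊕ ℤ/15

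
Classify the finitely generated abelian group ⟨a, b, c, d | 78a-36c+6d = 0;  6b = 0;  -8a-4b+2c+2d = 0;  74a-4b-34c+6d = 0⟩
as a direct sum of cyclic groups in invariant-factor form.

rank_ℚ(R)=4; free=4−4=0
SNF(R) diag = [2, 2, 6, 18] → torsion [2, 2, 6, 18]

Answer: M ≅ ℤ/2 ⊕ ℤ/2 ⊕ ℤ/6 ⊕ ℤ/18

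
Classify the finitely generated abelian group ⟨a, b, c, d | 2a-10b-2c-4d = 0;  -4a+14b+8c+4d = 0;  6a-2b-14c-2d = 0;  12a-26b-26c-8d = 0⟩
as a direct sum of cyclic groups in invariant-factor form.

Answer: M ≅ ℤ/2 ⊕ ℤ/2 ⊕ ℤ/2 ⊕ ℤ/6

Derivation:
rank_ℚ(R)=4; free=4−4=0
SNF(R) diag = [2, 2, 2, 6] → torsion [2, 2, 2, 6]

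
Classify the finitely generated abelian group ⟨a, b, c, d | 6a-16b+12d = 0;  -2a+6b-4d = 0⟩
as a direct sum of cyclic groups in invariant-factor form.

rank_ℚ(R)=2; free=4−2=2
SNF(R) diag = [2, 2] → torsion [2, 2]

Answer: M ≅ ℤ^2 ⊕ ℤ/2 ⊕ ℤ/2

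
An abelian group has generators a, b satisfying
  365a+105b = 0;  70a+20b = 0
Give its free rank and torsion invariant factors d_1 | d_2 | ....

Answer: M ≅ ℤ/5 ⊕ ℤ/10

Derivation:
rank_ℚ(R)=2; free=2−2=0
SNF(R) diag = [5, 10] → torsion [5, 10]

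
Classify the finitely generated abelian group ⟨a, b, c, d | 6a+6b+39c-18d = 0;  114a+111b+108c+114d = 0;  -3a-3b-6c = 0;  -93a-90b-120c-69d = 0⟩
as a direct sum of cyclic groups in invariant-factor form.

rank_ℚ(R)=4; free=4−4=0
SNF(R) diag = [3, 3, 9, 27] → torsion [3, 3, 9, 27]

Answer: M ≅ ℤ/3 ⊕ ℤ/3 ⊕ ℤ/9 ⊕ ℤ/27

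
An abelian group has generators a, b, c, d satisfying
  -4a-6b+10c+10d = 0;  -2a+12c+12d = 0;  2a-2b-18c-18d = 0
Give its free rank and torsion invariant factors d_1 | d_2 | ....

Answer: M ≅ ℤ^1 ⊕ ℤ/2 ⊕ ℤ/2 ⊕ ℤ/4

Derivation:
rank_ℚ(R)=3; free=4−3=1
SNF(R) diag = [2, 2, 4] → torsion [2, 2, 4]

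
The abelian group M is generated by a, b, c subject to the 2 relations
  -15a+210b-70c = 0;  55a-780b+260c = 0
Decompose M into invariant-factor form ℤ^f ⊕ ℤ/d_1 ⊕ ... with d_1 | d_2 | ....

rank_ℚ(R)=2; free=3−2=1
SNF(R) diag = [5, 10] → torsion [5, 10]

Answer: M ≅ ℤ^1 ⊕ ℤ/5 ⊕ ℤ/10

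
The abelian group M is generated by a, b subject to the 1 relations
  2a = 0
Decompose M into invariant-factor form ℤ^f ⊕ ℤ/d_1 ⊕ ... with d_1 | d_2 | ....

rank_ℚ(R)=1; free=2−1=1
SNF(R) diag = [2] → torsion [2]

Answer: M ≅ ℤ^1 ⊕ ℤ/2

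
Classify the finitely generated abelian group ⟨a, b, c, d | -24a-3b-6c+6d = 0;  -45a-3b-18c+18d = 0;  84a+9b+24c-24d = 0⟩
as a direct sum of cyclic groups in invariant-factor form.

rank_ℚ(R)=3; free=4−3=1
SNF(R) diag = [3, 3, 6] → torsion [3, 3, 6]

Answer: M ≅ ℤ^1 ⊕ ℤ/3 ⊕ ℤ/3 ⊕ ℤ/6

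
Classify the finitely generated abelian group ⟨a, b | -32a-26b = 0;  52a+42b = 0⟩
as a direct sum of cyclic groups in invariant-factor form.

rank_ℚ(R)=2; free=2−2=0
SNF(R) diag = [2, 4] → torsion [2, 4]

Answer: M ≅ ℤ/2 ⊕ ℤ/4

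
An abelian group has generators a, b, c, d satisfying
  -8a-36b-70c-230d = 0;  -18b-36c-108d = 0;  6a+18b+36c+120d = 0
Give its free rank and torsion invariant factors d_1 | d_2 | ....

Answer: M ≅ ℤ^1 ⊕ ℤ/2 ⊕ ℤ/6 ⊕ ℤ/18

Derivation:
rank_ℚ(R)=3; free=4−3=1
SNF(R) diag = [2, 6, 18] → torsion [2, 6, 18]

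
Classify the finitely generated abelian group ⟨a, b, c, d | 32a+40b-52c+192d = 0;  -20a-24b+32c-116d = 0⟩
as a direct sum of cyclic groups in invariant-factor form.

Answer: M ≅ ℤ^2 ⊕ ℤ/4 ⊕ ℤ/4

Derivation:
rank_ℚ(R)=2; free=4−2=2
SNF(R) diag = [4, 4] → torsion [4, 4]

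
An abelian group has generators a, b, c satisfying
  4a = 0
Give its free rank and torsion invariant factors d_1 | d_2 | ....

rank_ℚ(R)=1; free=3−1=2
SNF(R) diag = [4] → torsion [4]

Answer: M ≅ ℤ^2 ⊕ ℤ/4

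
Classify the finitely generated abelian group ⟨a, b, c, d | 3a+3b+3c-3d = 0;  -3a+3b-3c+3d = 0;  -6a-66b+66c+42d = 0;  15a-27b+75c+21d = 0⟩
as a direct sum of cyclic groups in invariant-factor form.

Answer: M ≅ ℤ/3 ⊕ ℤ/6 ⊕ ℤ/12 ⊕ ℤ/36

Derivation:
rank_ℚ(R)=4; free=4−4=0
SNF(R) diag = [3, 6, 12, 36] → torsion [3, 6, 12, 36]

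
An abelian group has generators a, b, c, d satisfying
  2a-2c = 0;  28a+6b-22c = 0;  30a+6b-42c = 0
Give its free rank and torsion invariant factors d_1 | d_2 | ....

Answer: M ≅ ℤ^1 ⊕ ℤ/2 ⊕ ℤ/6 ⊕ ℤ/18

Derivation:
rank_ℚ(R)=3; free=4−3=1
SNF(R) diag = [2, 6, 18] → torsion [2, 6, 18]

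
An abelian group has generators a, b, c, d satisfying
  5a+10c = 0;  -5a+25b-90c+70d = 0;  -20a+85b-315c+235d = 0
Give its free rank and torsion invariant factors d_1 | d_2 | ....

Answer: M ≅ ℤ^1 ⊕ ℤ/5 ⊕ ℤ/5 ⊕ ℤ/15

Derivation:
rank_ℚ(R)=3; free=4−3=1
SNF(R) diag = [5, 5, 15] → torsion [5, 5, 15]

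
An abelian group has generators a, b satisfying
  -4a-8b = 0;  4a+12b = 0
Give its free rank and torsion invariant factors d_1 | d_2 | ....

rank_ℚ(R)=2; free=2−2=0
SNF(R) diag = [4, 4] → torsion [4, 4]

Answer: M ≅ ℤ/4 ⊕ ℤ/4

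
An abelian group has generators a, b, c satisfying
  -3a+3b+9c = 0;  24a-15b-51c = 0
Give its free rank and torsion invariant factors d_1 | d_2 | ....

rank_ℚ(R)=2; free=3−2=1
SNF(R) diag = [3, 3] → torsion [3, 3]

Answer: M ≅ ℤ^1 ⊕ ℤ/3 ⊕ ℤ/3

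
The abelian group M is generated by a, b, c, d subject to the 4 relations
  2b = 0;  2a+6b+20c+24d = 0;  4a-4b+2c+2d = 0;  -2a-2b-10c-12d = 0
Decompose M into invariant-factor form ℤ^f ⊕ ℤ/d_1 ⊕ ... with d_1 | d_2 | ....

Answer: M ≅ ℤ/2 ⊕ ℤ/2 ⊕ ℤ/2 ⊕ ℤ/2

Derivation:
rank_ℚ(R)=4; free=4−4=0
SNF(R) diag = [2, 2, 2, 2] → torsion [2, 2, 2, 2]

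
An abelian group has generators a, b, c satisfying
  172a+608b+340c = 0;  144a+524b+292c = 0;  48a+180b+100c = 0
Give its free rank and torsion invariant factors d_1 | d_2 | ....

Answer: M ≅ ℤ/4 ⊕ ℤ/4 ⊕ ℤ/8

Derivation:
rank_ℚ(R)=3; free=3−3=0
SNF(R) diag = [4, 4, 8] → torsion [4, 4, 8]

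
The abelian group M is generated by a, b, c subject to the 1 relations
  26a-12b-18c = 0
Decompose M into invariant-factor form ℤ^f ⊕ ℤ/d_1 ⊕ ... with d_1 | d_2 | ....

rank_ℚ(R)=1; free=3−1=2
SNF(R) diag = [2] → torsion [2]

Answer: M ≅ ℤ^2 ⊕ ℤ/2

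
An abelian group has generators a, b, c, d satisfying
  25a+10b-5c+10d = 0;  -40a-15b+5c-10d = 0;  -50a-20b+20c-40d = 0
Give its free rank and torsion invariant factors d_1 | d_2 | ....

Answer: M ≅ ℤ^1 ⊕ ℤ/5 ⊕ ℤ/5 ⊕ ℤ/10

Derivation:
rank_ℚ(R)=3; free=4−3=1
SNF(R) diag = [5, 5, 10] → torsion [5, 5, 10]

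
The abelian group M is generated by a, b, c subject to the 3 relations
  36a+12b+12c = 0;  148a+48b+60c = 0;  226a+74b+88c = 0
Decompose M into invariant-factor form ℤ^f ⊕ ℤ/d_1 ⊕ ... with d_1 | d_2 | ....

Answer: M ≅ ℤ/2 ⊕ ℤ/4 ⊕ ℤ/12

Derivation:
rank_ℚ(R)=3; free=3−3=0
SNF(R) diag = [2, 4, 12] → torsion [2, 4, 12]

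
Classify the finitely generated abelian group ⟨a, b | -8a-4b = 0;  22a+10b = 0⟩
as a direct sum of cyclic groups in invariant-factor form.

Answer: M ≅ ℤ/2 ⊕ ℤ/4

Derivation:
rank_ℚ(R)=2; free=2−2=0
SNF(R) diag = [2, 4] → torsion [2, 4]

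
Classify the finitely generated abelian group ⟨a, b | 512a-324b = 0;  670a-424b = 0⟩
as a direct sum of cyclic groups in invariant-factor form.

rank_ℚ(R)=2; free=2−2=0
SNF(R) diag = [2, 4] → torsion [2, 4]

Answer: M ≅ ℤ/2 ⊕ ℤ/4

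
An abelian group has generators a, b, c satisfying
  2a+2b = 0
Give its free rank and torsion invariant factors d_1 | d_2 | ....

Answer: M ≅ ℤ^2 ⊕ ℤ/2

Derivation:
rank_ℚ(R)=1; free=3−1=2
SNF(R) diag = [2] → torsion [2]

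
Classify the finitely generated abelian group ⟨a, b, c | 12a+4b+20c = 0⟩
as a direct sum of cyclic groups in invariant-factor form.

Answer: M ≅ ℤ^2 ⊕ ℤ/4

Derivation:
rank_ℚ(R)=1; free=3−1=2
SNF(R) diag = [4] → torsion [4]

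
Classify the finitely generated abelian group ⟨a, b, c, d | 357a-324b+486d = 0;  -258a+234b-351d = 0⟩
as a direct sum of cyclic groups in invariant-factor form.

Answer: M ≅ ℤ^2 ⊕ ℤ/3 ⊕ ℤ/9

Derivation:
rank_ℚ(R)=2; free=4−2=2
SNF(R) diag = [3, 9] → torsion [3, 9]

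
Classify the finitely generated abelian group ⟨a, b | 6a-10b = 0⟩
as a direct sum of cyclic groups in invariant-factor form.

rank_ℚ(R)=1; free=2−1=1
SNF(R) diag = [2] → torsion [2]

Answer: M ≅ ℤ^1 ⊕ ℤ/2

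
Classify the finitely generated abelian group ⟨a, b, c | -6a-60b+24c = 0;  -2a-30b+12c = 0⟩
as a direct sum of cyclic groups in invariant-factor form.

Answer: M ≅ ℤ^1 ⊕ ℤ/2 ⊕ ℤ/6

Derivation:
rank_ℚ(R)=2; free=3−2=1
SNF(R) diag = [2, 6] → torsion [2, 6]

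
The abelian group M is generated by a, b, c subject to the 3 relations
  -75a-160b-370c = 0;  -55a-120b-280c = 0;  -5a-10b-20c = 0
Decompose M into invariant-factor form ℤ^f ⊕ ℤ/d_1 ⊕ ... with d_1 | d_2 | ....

Answer: M ≅ ℤ/5 ⊕ ℤ/10 ⊕ ℤ/10

Derivation:
rank_ℚ(R)=3; free=3−3=0
SNF(R) diag = [5, 10, 10] → torsion [5, 10, 10]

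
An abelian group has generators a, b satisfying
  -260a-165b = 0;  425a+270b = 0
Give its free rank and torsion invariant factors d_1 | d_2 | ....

rank_ℚ(R)=2; free=2−2=0
SNF(R) diag = [5, 15] → torsion [5, 15]

Answer: M ≅ ℤ/5 ⊕ ℤ/15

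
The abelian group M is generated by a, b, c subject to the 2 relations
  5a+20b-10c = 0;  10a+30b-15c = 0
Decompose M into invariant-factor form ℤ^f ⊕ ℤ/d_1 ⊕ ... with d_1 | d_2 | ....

rank_ℚ(R)=2; free=3−2=1
SNF(R) diag = [5, 5] → torsion [5, 5]

Answer: M ≅ ℤ^1 ⊕ ℤ/5 ⊕ ℤ/5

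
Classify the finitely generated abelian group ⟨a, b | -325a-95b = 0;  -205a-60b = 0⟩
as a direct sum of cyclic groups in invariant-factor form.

rank_ℚ(R)=2; free=2−2=0
SNF(R) diag = [5, 5] → torsion [5, 5]

Answer: M ≅ ℤ/5 ⊕ ℤ/5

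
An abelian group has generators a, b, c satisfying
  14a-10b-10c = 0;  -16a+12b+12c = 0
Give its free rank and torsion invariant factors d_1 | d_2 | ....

rank_ℚ(R)=2; free=3−2=1
SNF(R) diag = [2, 4] → torsion [2, 4]

Answer: M ≅ ℤ^1 ⊕ ℤ/2 ⊕ ℤ/4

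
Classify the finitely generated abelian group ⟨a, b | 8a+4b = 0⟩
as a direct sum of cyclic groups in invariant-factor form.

rank_ℚ(R)=1; free=2−1=1
SNF(R) diag = [4] → torsion [4]

Answer: M ≅ ℤ^1 ⊕ ℤ/4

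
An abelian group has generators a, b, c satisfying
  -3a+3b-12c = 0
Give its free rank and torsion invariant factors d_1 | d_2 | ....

Answer: M ≅ ℤ^2 ⊕ ℤ/3

Derivation:
rank_ℚ(R)=1; free=3−1=2
SNF(R) diag = [3] → torsion [3]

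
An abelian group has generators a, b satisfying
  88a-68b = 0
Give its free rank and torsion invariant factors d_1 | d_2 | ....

rank_ℚ(R)=1; free=2−1=1
SNF(R) diag = [4] → torsion [4]

Answer: M ≅ ℤ^1 ⊕ ℤ/4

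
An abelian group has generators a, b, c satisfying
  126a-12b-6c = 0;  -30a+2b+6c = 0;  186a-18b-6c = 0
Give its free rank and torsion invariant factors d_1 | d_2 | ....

rank_ℚ(R)=3; free=3−3=0
SNF(R) diag = [2, 6, 12] → torsion [2, 6, 12]

Answer: M ≅ ℤ/2 ⊕ ℤ/6 ⊕ ℤ/12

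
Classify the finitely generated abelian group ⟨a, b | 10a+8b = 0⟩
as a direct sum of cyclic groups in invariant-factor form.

Answer: M ≅ ℤ^1 ⊕ ℤ/2

Derivation:
rank_ℚ(R)=1; free=2−1=1
SNF(R) diag = [2] → torsion [2]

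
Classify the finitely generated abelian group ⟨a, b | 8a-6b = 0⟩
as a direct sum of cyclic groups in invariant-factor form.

rank_ℚ(R)=1; free=2−1=1
SNF(R) diag = [2] → torsion [2]

Answer: M ≅ ℤ^1 ⊕ ℤ/2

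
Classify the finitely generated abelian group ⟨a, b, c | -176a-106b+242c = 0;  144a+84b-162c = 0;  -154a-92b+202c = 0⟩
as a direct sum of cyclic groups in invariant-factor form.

Answer: M ≅ ℤ/2 ⊕ ℤ/6 ⊕ ℤ/6

Derivation:
rank_ℚ(R)=3; free=3−3=0
SNF(R) diag = [2, 6, 6] → torsion [2, 6, 6]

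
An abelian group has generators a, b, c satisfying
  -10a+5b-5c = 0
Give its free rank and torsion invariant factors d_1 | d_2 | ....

rank_ℚ(R)=1; free=3−1=2
SNF(R) diag = [5] → torsion [5]

Answer: M ≅ ℤ^2 ⊕ ℤ/5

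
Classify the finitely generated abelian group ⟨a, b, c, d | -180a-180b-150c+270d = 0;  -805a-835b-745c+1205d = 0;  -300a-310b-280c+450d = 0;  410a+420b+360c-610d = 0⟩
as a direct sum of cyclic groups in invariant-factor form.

Answer: M ≅ ℤ/5 ⊕ ℤ/10 ⊕ ℤ/30 ⊕ ℤ/60

Derivation:
rank_ℚ(R)=4; free=4−4=0
SNF(R) diag = [5, 10, 30, 60] → torsion [5, 10, 30, 60]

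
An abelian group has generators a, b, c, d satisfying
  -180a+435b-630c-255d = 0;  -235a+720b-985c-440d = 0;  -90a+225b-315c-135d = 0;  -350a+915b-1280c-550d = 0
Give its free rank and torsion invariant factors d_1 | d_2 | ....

rank_ℚ(R)=4; free=4−4=0
SNF(R) diag = [5, 15, 15, 45] → torsion [5, 15, 15, 45]

Answer: M ≅ ℤ/5 ⊕ ℤ/15 ⊕ ℤ/15 ⊕ ℤ/45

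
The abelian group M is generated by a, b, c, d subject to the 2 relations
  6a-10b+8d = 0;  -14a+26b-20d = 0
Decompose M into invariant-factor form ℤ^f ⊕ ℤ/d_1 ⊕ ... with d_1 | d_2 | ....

Answer: M ≅ ℤ^2 ⊕ ℤ/2 ⊕ ℤ/4

Derivation:
rank_ℚ(R)=2; free=4−2=2
SNF(R) diag = [2, 4] → torsion [2, 4]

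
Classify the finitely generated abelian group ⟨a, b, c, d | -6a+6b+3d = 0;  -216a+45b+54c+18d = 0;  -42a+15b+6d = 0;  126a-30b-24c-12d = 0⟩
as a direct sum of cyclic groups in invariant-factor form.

rank_ℚ(R)=4; free=4−4=0
SNF(R) diag = [3, 3, 6, 18] → torsion [3, 3, 6, 18]

Answer: M ≅ ℤ/3 ⊕ ℤ/3 ⊕ ℤ/6 ⊕ ℤ/18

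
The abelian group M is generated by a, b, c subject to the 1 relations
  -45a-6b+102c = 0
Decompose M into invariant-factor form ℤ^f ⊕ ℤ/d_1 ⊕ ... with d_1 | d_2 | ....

Answer: M ≅ ℤ^2 ⊕ ℤ/3

Derivation:
rank_ℚ(R)=1; free=3−1=2
SNF(R) diag = [3] → torsion [3]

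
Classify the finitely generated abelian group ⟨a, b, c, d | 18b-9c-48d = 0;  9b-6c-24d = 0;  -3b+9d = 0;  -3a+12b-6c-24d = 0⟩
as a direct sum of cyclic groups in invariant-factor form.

Answer: M ≅ ℤ/3 ⊕ ℤ/3 ⊕ ℤ/3 ⊕ ℤ/3

Derivation:
rank_ℚ(R)=4; free=4−4=0
SNF(R) diag = [3, 3, 3, 3] → torsion [3, 3, 3, 3]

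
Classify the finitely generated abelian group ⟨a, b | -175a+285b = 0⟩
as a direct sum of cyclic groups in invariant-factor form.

rank_ℚ(R)=1; free=2−1=1
SNF(R) diag = [5] → torsion [5]

Answer: M ≅ ℤ^1 ⊕ ℤ/5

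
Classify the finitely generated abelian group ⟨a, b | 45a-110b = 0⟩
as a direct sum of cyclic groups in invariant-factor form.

rank_ℚ(R)=1; free=2−1=1
SNF(R) diag = [5] → torsion [5]

Answer: M ≅ ℤ^1 ⊕ ℤ/5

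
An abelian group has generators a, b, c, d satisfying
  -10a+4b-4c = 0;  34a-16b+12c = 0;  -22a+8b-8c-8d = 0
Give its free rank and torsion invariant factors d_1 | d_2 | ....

Answer: M ≅ ℤ^1 ⊕ ℤ/2 ⊕ ℤ/4 ⊕ ℤ/4

Derivation:
rank_ℚ(R)=3; free=4−3=1
SNF(R) diag = [2, 4, 4] → torsion [2, 4, 4]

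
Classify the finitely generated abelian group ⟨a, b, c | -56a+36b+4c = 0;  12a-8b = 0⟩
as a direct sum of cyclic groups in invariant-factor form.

rank_ℚ(R)=2; free=3−2=1
SNF(R) diag = [4, 4] → torsion [4, 4]

Answer: M ≅ ℤ^1 ⊕ ℤ/4 ⊕ ℤ/4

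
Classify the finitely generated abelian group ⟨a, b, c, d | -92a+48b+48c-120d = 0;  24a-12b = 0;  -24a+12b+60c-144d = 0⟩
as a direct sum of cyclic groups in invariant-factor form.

Answer: M ≅ ℤ^1 ⊕ ℤ/4 ⊕ ℤ/12 ⊕ ℤ/12

Derivation:
rank_ℚ(R)=3; free=4−3=1
SNF(R) diag = [4, 12, 12] → torsion [4, 12, 12]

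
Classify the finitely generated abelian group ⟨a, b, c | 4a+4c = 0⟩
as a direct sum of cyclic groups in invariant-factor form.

rank_ℚ(R)=1; free=3−1=2
SNF(R) diag = [4] → torsion [4]

Answer: M ≅ ℤ^2 ⊕ ℤ/4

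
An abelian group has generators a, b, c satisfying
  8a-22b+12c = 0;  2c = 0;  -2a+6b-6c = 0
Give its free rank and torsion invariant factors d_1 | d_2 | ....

Answer: M ≅ ℤ/2 ⊕ ℤ/2 ⊕ ℤ/2

Derivation:
rank_ℚ(R)=3; free=3−3=0
SNF(R) diag = [2, 2, 2] → torsion [2, 2, 2]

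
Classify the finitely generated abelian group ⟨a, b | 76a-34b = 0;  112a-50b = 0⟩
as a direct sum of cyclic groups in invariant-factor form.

Answer: M ≅ ℤ/2 ⊕ ℤ/4

Derivation:
rank_ℚ(R)=2; free=2−2=0
SNF(R) diag = [2, 4] → torsion [2, 4]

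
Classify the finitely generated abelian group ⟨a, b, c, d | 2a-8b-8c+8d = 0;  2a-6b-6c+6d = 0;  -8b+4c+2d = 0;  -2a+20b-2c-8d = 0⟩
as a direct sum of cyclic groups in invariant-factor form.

Answer: M ≅ ℤ/2 ⊕ ℤ/2 ⊕ ℤ/2 ⊕ ℤ/6

Derivation:
rank_ℚ(R)=4; free=4−4=0
SNF(R) diag = [2, 2, 2, 6] → torsion [2, 2, 2, 6]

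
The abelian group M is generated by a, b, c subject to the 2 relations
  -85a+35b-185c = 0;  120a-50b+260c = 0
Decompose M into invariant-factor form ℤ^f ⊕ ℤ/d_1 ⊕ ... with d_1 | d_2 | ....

Answer: M ≅ ℤ^1 ⊕ ℤ/5 ⊕ ℤ/10

Derivation:
rank_ℚ(R)=2; free=3−2=1
SNF(R) diag = [5, 10] → torsion [5, 10]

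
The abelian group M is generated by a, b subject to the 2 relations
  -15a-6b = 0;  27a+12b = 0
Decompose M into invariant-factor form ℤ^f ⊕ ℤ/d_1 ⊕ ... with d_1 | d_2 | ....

Answer: M ≅ ℤ/3 ⊕ ℤ/6

Derivation:
rank_ℚ(R)=2; free=2−2=0
SNF(R) diag = [3, 6] → torsion [3, 6]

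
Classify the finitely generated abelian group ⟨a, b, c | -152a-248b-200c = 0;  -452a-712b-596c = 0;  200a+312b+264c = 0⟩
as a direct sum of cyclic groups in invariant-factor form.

rank_ℚ(R)=3; free=3−3=0
SNF(R) diag = [4, 8, 16] → torsion [4, 8, 16]

Answer: M ≅ ℤ/4 ⊕ ℤ/8 ⊕ ℤ/16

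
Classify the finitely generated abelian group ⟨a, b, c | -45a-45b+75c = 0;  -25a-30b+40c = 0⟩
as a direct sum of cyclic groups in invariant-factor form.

Answer: M ≅ ℤ^1 ⊕ ℤ/5 ⊕ ℤ/15

Derivation:
rank_ℚ(R)=2; free=3−2=1
SNF(R) diag = [5, 15] → torsion [5, 15]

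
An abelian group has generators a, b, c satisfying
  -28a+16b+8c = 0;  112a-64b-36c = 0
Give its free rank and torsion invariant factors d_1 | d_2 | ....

Answer: M ≅ ℤ^1 ⊕ ℤ/4 ⊕ ℤ/4

Derivation:
rank_ℚ(R)=2; free=3−2=1
SNF(R) diag = [4, 4] → torsion [4, 4]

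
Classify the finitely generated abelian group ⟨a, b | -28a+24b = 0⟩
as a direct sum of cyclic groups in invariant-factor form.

rank_ℚ(R)=1; free=2−1=1
SNF(R) diag = [4] → torsion [4]

Answer: M ≅ ℤ^1 ⊕ ℤ/4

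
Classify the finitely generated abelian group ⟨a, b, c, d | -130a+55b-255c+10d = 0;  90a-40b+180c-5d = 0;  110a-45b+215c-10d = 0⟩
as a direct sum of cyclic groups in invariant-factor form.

Answer: M ≅ ℤ^1 ⊕ ℤ/5 ⊕ ℤ/5 ⊕ ℤ/10

Derivation:
rank_ℚ(R)=3; free=4−3=1
SNF(R) diag = [5, 5, 10] → torsion [5, 5, 10]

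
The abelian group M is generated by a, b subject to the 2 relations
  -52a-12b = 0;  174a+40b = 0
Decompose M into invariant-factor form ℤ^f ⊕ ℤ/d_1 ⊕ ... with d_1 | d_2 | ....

Answer: M ≅ ℤ/2 ⊕ ℤ/4

Derivation:
rank_ℚ(R)=2; free=2−2=0
SNF(R) diag = [2, 4] → torsion [2, 4]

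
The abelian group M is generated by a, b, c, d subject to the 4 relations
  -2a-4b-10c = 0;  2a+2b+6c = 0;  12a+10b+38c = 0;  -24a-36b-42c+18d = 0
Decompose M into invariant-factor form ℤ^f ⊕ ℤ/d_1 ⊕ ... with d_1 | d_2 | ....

rank_ℚ(R)=4; free=4−4=0
SNF(R) diag = [2, 2, 6, 18] → torsion [2, 2, 6, 18]

Answer: M ≅ ℤ/2 ⊕ ℤ/2 ⊕ ℤ/6 ⊕ ℤ/18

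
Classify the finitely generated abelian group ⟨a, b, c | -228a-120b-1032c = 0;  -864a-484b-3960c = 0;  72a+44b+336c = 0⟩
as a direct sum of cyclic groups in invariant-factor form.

Answer: M ≅ ℤ/4 ⊕ ℤ/12 ⊕ ℤ/24

Derivation:
rank_ℚ(R)=3; free=3−3=0
SNF(R) diag = [4, 12, 24] → torsion [4, 12, 24]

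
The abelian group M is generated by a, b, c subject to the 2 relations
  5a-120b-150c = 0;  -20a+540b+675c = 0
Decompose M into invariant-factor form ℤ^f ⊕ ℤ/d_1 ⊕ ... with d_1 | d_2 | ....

Answer: M ≅ ℤ^1 ⊕ ℤ/5 ⊕ ℤ/15

Derivation:
rank_ℚ(R)=2; free=3−2=1
SNF(R) diag = [5, 15] → torsion [5, 15]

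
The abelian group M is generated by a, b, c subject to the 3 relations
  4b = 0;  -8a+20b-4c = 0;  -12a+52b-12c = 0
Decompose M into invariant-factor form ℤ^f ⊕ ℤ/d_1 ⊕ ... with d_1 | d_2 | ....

Answer: M ≅ ℤ/4 ⊕ ℤ/4 ⊕ ℤ/12

Derivation:
rank_ℚ(R)=3; free=3−3=0
SNF(R) diag = [4, 4, 12] → torsion [4, 4, 12]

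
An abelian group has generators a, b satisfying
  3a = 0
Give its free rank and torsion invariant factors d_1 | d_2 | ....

rank_ℚ(R)=1; free=2−1=1
SNF(R) diag = [3] → torsion [3]

Answer: M ≅ ℤ^1 ⊕ ℤ/3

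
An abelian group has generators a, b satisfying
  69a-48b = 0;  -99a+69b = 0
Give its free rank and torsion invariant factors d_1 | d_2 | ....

rank_ℚ(R)=2; free=2−2=0
SNF(R) diag = [3, 3] → torsion [3, 3]

Answer: M ≅ ℤ/3 ⊕ ℤ/3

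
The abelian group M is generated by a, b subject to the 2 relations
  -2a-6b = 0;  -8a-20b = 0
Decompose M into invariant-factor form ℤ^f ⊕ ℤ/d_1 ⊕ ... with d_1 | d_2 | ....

rank_ℚ(R)=2; free=2−2=0
SNF(R) diag = [2, 4] → torsion [2, 4]

Answer: M ≅ ℤ/2 ⊕ ℤ/4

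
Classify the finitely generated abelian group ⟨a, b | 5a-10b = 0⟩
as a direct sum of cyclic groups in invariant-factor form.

Answer: M ≅ ℤ^1 ⊕ ℤ/5

Derivation:
rank_ℚ(R)=1; free=2−1=1
SNF(R) diag = [5] → torsion [5]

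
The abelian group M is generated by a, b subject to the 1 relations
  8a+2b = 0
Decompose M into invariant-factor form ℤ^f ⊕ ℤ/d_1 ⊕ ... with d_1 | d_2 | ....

Answer: M ≅ ℤ^1 ⊕ ℤ/2

Derivation:
rank_ℚ(R)=1; free=2−1=1
SNF(R) diag = [2] → torsion [2]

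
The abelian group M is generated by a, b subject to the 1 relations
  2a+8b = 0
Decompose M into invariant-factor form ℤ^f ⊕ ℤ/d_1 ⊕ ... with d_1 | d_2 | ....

rank_ℚ(R)=1; free=2−1=1
SNF(R) diag = [2] → torsion [2]

Answer: M ≅ ℤ^1 ⊕ ℤ/2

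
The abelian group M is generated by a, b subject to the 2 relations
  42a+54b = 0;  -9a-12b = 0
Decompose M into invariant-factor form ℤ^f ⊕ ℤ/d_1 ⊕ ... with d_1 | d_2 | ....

Answer: M ≅ ℤ/3 ⊕ ℤ/6

Derivation:
rank_ℚ(R)=2; free=2−2=0
SNF(R) diag = [3, 6] → torsion [3, 6]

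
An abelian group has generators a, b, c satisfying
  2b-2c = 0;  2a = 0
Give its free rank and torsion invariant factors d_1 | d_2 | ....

rank_ℚ(R)=2; free=3−2=1
SNF(R) diag = [2, 2] → torsion [2, 2]

Answer: M ≅ ℤ^1 ⊕ ℤ/2 ⊕ ℤ/2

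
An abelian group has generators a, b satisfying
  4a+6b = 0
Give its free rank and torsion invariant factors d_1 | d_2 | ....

rank_ℚ(R)=1; free=2−1=1
SNF(R) diag = [2] → torsion [2]

Answer: M ≅ ℤ^1 ⊕ ℤ/2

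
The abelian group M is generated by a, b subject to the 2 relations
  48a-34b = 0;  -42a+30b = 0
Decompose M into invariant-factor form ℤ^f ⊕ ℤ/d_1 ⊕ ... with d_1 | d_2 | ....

Answer: M ≅ ℤ/2 ⊕ ℤ/6

Derivation:
rank_ℚ(R)=2; free=2−2=0
SNF(R) diag = [2, 6] → torsion [2, 6]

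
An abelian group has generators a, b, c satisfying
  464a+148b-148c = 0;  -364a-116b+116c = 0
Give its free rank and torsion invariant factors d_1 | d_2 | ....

Answer: M ≅ ℤ^1 ⊕ ℤ/4 ⊕ ℤ/12

Derivation:
rank_ℚ(R)=2; free=3−2=1
SNF(R) diag = [4, 12] → torsion [4, 12]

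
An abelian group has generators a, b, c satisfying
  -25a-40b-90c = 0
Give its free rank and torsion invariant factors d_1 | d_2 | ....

Answer: M ≅ ℤ^2 ⊕ ℤ/5

Derivation:
rank_ℚ(R)=1; free=3−1=2
SNF(R) diag = [5] → torsion [5]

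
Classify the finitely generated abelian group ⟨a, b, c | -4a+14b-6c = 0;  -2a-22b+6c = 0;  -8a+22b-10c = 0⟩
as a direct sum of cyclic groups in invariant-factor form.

rank_ℚ(R)=3; free=3−3=0
SNF(R) diag = [2, 2, 4] → torsion [2, 2, 4]

Answer: M ≅ ℤ/2 ⊕ ℤ/2 ⊕ ℤ/4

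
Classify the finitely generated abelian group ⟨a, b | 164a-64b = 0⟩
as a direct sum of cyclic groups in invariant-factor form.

rank_ℚ(R)=1; free=2−1=1
SNF(R) diag = [4] → torsion [4]

Answer: M ≅ ℤ^1 ⊕ ℤ/4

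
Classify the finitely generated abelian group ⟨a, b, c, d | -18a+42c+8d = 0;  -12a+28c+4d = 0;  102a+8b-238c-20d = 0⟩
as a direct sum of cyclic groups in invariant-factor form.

rank_ℚ(R)=3; free=4−3=1
SNF(R) diag = [2, 4, 8] → torsion [2, 4, 8]

Answer: M ≅ ℤ^1 ⊕ ℤ/2 ⊕ ℤ/4 ⊕ ℤ/8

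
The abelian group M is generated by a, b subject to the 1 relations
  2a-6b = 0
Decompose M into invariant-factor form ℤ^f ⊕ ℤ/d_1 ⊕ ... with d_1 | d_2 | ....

rank_ℚ(R)=1; free=2−1=1
SNF(R) diag = [2] → torsion [2]

Answer: M ≅ ℤ^1 ⊕ ℤ/2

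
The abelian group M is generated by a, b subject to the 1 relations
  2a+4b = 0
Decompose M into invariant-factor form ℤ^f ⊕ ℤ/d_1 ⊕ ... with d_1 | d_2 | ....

rank_ℚ(R)=1; free=2−1=1
SNF(R) diag = [2] → torsion [2]

Answer: M ≅ ℤ^1 ⊕ ℤ/2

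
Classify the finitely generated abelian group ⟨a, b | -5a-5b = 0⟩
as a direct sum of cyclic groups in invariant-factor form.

rank_ℚ(R)=1; free=2−1=1
SNF(R) diag = [5] → torsion [5]

Answer: M ≅ ℤ^1 ⊕ ℤ/5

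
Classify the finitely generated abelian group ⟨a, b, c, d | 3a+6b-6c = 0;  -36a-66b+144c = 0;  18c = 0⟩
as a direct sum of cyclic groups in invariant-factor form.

rank_ℚ(R)=3; free=4−3=1
SNF(R) diag = [3, 6, 18] → torsion [3, 6, 18]

Answer: M ≅ ℤ^1 ⊕ ℤ/3 ⊕ ℤ/6 ⊕ ℤ/18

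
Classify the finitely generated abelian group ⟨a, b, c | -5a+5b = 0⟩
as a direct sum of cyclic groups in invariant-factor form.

rank_ℚ(R)=1; free=3−1=2
SNF(R) diag = [5] → torsion [5]

Answer: M ≅ ℤ^2 ⊕ ℤ/5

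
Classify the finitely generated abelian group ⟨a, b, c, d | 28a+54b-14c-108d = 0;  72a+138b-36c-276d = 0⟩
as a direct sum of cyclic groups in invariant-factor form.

rank_ℚ(R)=2; free=4−2=2
SNF(R) diag = [2, 6] → torsion [2, 6]

Answer: M ≅ ℤ^2 ⊕ ℤ/2 ⊕ ℤ/6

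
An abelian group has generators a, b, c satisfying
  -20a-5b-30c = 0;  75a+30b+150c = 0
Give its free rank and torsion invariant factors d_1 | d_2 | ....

rank_ℚ(R)=2; free=3−2=1
SNF(R) diag = [5, 15] → torsion [5, 15]

Answer: M ≅ ℤ^1 ⊕ ℤ/5 ⊕ ℤ/15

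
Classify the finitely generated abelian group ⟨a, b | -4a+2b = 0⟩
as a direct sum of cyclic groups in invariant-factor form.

Answer: M ≅ ℤ^1 ⊕ ℤ/2

Derivation:
rank_ℚ(R)=1; free=2−1=1
SNF(R) diag = [2] → torsion [2]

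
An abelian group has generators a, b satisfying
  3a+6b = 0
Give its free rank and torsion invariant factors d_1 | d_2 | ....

Answer: M ≅ ℤ^1 ⊕ ℤ/3

Derivation:
rank_ℚ(R)=1; free=2−1=1
SNF(R) diag = [3] → torsion [3]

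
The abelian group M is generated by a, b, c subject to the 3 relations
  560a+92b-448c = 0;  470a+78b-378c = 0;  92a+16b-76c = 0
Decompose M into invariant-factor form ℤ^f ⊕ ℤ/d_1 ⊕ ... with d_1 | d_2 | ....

Answer: M ≅ ℤ/2 ⊕ ℤ/4 ⊕ ℤ/8

Derivation:
rank_ℚ(R)=3; free=3−3=0
SNF(R) diag = [2, 4, 8] → torsion [2, 4, 8]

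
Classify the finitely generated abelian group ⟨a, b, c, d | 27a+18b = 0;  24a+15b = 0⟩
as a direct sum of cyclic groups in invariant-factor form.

Answer: M ≅ ℤ^2 ⊕ ℤ/3 ⊕ ℤ/9

Derivation:
rank_ℚ(R)=2; free=4−2=2
SNF(R) diag = [3, 9] → torsion [3, 9]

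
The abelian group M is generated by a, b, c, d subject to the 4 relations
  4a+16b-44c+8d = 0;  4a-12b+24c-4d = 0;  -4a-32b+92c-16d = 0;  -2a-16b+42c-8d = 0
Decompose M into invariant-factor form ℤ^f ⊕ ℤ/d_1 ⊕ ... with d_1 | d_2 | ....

rank_ℚ(R)=4; free=4−4=0
SNF(R) diag = [2, 4, 8, 8] → torsion [2, 4, 8, 8]

Answer: M ≅ ℤ/2 ⊕ ℤ/4 ⊕ ℤ/8 ⊕ ℤ/8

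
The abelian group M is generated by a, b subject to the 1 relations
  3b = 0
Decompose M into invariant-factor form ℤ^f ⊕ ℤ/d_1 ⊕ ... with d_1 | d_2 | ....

Answer: M ≅ ℤ^1 ⊕ ℤ/3

Derivation:
rank_ℚ(R)=1; free=2−1=1
SNF(R) diag = [3] → torsion [3]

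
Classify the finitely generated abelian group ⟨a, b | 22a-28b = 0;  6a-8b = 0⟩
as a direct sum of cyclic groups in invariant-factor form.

Answer: M ≅ ℤ/2 ⊕ ℤ/4

Derivation:
rank_ℚ(R)=2; free=2−2=0
SNF(R) diag = [2, 4] → torsion [2, 4]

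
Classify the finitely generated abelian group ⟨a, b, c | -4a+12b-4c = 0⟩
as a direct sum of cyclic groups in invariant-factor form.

Answer: M ≅ ℤ^2 ⊕ ℤ/4

Derivation:
rank_ℚ(R)=1; free=3−1=2
SNF(R) diag = [4] → torsion [4]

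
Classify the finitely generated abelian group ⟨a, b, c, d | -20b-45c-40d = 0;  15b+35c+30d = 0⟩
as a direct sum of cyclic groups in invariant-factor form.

rank_ℚ(R)=2; free=4−2=2
SNF(R) diag = [5, 5] → torsion [5, 5]

Answer: M ≅ ℤ^2 ⊕ ℤ/5 ⊕ ℤ/5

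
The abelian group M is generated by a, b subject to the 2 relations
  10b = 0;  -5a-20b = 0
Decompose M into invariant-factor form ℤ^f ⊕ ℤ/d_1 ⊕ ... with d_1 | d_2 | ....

Answer: M ≅ ℤ/5 ⊕ ℤ/10

Derivation:
rank_ℚ(R)=2; free=2−2=0
SNF(R) diag = [5, 10] → torsion [5, 10]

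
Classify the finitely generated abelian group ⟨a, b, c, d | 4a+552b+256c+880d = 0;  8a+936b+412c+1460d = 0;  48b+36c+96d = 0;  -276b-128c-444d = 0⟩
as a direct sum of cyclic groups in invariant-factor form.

rank_ℚ(R)=4; free=4−4=0
SNF(R) diag = [4, 4, 12, 36] → torsion [4, 4, 12, 36]

Answer: M ≅ ℤ/4 ⊕ ℤ/4 ⊕ ℤ/12 ⊕ ℤ/36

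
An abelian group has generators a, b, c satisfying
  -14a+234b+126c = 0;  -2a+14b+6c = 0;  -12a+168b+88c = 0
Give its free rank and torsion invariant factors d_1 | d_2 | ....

rank_ℚ(R)=3; free=3−3=0
SNF(R) diag = [2, 4, 4] → torsion [2, 4, 4]

Answer: M ≅ ℤ/2 ⊕ ℤ/4 ⊕ ℤ/4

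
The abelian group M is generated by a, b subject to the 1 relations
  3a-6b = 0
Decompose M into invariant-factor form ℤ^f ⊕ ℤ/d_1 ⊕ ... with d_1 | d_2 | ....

rank_ℚ(R)=1; free=2−1=1
SNF(R) diag = [3] → torsion [3]

Answer: M ≅ ℤ^1 ⊕ ℤ/3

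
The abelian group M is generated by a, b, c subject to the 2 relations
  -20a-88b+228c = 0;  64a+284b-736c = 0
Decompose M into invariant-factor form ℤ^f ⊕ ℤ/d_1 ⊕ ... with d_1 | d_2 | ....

rank_ℚ(R)=2; free=3−2=1
SNF(R) diag = [4, 4] → torsion [4, 4]

Answer: M ≅ ℤ^1 ⊕ ℤ/4 ⊕ ℤ/4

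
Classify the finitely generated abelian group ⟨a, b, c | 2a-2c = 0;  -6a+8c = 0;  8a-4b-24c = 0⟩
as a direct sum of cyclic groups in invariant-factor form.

rank_ℚ(R)=3; free=3−3=0
SNF(R) diag = [2, 2, 4] → torsion [2, 2, 4]

Answer: M ≅ ℤ/2 ⊕ ℤ/2 ⊕ ℤ/4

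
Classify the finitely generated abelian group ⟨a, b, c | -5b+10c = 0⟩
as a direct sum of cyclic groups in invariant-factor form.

Answer: M ≅ ℤ^2 ⊕ ℤ/5

Derivation:
rank_ℚ(R)=1; free=3−1=2
SNF(R) diag = [5] → torsion [5]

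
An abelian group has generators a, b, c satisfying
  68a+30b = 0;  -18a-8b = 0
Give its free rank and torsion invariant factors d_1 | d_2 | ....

Answer: M ≅ ℤ^1 ⊕ ℤ/2 ⊕ ℤ/2

Derivation:
rank_ℚ(R)=2; free=3−2=1
SNF(R) diag = [2, 2] → torsion [2, 2]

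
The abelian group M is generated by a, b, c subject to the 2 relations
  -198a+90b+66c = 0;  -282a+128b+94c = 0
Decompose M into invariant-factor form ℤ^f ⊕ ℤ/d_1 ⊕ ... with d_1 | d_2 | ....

Answer: M ≅ ℤ^1 ⊕ ℤ/2 ⊕ ℤ/6

Derivation:
rank_ℚ(R)=2; free=3−2=1
SNF(R) diag = [2, 6] → torsion [2, 6]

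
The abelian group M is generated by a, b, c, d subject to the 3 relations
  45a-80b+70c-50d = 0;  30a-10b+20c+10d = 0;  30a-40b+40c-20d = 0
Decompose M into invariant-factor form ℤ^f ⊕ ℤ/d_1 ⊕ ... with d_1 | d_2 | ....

rank_ℚ(R)=3; free=4−3=1
SNF(R) diag = [5, 10, 20] → torsion [5, 10, 20]

Answer: M ≅ ℤ^1 ⊕ ℤ/5 ⊕ ℤ/10 ⊕ ℤ/20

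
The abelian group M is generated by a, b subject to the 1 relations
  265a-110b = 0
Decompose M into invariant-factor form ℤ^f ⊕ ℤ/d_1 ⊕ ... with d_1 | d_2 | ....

rank_ℚ(R)=1; free=2−1=1
SNF(R) diag = [5] → torsion [5]

Answer: M ≅ ℤ^1 ⊕ ℤ/5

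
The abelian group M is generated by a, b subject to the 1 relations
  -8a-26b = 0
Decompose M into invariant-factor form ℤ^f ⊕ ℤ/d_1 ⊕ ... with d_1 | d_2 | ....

Answer: M ≅ ℤ^1 ⊕ ℤ/2

Derivation:
rank_ℚ(R)=1; free=2−1=1
SNF(R) diag = [2] → torsion [2]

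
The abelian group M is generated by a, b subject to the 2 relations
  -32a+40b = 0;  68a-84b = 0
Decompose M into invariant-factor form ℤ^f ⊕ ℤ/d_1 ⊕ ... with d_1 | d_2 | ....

rank_ℚ(R)=2; free=2−2=0
SNF(R) diag = [4, 8] → torsion [4, 8]

Answer: M ≅ ℤ/4 ⊕ ℤ/8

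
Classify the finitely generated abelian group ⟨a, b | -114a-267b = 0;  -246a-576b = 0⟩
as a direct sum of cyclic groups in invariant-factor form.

rank_ℚ(R)=2; free=2−2=0
SNF(R) diag = [3, 6] → torsion [3, 6]

Answer: M ≅ ℤ/3 ⊕ ℤ/6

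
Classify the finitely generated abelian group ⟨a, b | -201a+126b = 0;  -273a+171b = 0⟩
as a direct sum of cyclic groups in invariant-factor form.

rank_ℚ(R)=2; free=2−2=0
SNF(R) diag = [3, 9] → torsion [3, 9]

Answer: M ≅ ℤ/3 ⊕ ℤ/9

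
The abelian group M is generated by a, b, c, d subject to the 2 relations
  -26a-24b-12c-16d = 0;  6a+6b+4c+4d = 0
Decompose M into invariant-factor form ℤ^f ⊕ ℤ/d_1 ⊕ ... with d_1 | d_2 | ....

Answer: M ≅ ℤ^2 ⊕ ℤ/2 ⊕ ℤ/2

Derivation:
rank_ℚ(R)=2; free=4−2=2
SNF(R) diag = [2, 2] → torsion [2, 2]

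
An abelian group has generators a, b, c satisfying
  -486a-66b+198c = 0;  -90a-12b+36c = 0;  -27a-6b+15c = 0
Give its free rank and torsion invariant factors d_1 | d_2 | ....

Answer: M ≅ ℤ/3 ⊕ ℤ/6 ⊕ ℤ/18

Derivation:
rank_ℚ(R)=3; free=3−3=0
SNF(R) diag = [3, 6, 18] → torsion [3, 6, 18]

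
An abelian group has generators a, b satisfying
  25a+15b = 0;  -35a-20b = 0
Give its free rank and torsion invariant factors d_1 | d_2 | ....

Answer: M ≅ ℤ/5 ⊕ ℤ/5

Derivation:
rank_ℚ(R)=2; free=2−2=0
SNF(R) diag = [5, 5] → torsion [5, 5]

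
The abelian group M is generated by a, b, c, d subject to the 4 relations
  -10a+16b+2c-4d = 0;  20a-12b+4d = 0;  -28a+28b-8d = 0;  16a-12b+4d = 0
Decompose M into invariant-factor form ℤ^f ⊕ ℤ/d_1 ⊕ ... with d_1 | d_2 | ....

rank_ℚ(R)=4; free=4−4=0
SNF(R) diag = [2, 4, 4, 4] → torsion [2, 4, 4, 4]

Answer: M ≅ ℤ/2 ⊕ ℤ/4 ⊕ ℤ/4 ⊕ ℤ/4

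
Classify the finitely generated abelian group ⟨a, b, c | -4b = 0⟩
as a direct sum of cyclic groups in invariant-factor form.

Answer: M ≅ ℤ^2 ⊕ ℤ/4

Derivation:
rank_ℚ(R)=1; free=3−1=2
SNF(R) diag = [4] → torsion [4]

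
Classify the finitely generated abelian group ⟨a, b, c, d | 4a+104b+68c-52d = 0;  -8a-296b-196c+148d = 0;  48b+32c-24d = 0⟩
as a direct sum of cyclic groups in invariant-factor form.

Answer: M ≅ ℤ^1 ⊕ ℤ/4 ⊕ ℤ/4 ⊕ ℤ/8

Derivation:
rank_ℚ(R)=3; free=4−3=1
SNF(R) diag = [4, 4, 8] → torsion [4, 4, 8]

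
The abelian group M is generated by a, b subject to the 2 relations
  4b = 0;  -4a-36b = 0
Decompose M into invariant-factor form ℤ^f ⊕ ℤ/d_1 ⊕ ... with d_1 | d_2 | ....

Answer: M ≅ ℤ/4 ⊕ ℤ/4

Derivation:
rank_ℚ(R)=2; free=2−2=0
SNF(R) diag = [4, 4] → torsion [4, 4]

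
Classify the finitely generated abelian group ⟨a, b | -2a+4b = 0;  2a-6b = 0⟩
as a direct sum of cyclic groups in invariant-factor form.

rank_ℚ(R)=2; free=2−2=0
SNF(R) diag = [2, 2] → torsion [2, 2]

Answer: M ≅ ℤ/2 ⊕ ℤ/2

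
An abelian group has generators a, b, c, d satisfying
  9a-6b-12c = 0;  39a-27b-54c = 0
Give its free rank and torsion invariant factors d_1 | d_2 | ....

Answer: M ≅ ℤ^2 ⊕ ℤ/3 ⊕ ℤ/3

Derivation:
rank_ℚ(R)=2; free=4−2=2
SNF(R) diag = [3, 3] → torsion [3, 3]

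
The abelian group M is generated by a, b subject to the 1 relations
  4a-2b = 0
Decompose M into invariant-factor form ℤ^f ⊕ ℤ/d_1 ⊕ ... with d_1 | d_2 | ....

Answer: M ≅ ℤ^1 ⊕ ℤ/2

Derivation:
rank_ℚ(R)=1; free=2−1=1
SNF(R) diag = [2] → torsion [2]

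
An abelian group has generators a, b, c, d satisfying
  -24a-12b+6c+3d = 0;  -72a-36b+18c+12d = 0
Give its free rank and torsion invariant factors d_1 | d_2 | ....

rank_ℚ(R)=2; free=4−2=2
SNF(R) diag = [3, 6] → torsion [3, 6]

Answer: M ≅ ℤ^2 ⊕ ℤ/3 ⊕ ℤ/6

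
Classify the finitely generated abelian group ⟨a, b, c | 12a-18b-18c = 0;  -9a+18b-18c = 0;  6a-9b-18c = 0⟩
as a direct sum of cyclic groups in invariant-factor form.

Answer: M ≅ ℤ/3 ⊕ ℤ/9 ⊕ ℤ/18

Derivation:
rank_ℚ(R)=3; free=3−3=0
SNF(R) diag = [3, 9, 18] → torsion [3, 9, 18]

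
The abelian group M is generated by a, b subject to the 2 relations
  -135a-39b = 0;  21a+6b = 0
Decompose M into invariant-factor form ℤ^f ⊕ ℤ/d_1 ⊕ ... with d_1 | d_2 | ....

Answer: M ≅ ℤ/3 ⊕ ℤ/3

Derivation:
rank_ℚ(R)=2; free=2−2=0
SNF(R) diag = [3, 3] → torsion [3, 3]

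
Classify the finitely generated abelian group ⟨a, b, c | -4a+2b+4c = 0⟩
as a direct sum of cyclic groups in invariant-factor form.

rank_ℚ(R)=1; free=3−1=2
SNF(R) diag = [2] → torsion [2]

Answer: M ≅ ℤ^2 ⊕ ℤ/2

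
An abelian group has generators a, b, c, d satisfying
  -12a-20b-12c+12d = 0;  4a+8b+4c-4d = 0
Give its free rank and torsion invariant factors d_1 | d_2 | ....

Answer: M ≅ ℤ^2 ⊕ ℤ/4 ⊕ ℤ/4

Derivation:
rank_ℚ(R)=2; free=4−2=2
SNF(R) diag = [4, 4] → torsion [4, 4]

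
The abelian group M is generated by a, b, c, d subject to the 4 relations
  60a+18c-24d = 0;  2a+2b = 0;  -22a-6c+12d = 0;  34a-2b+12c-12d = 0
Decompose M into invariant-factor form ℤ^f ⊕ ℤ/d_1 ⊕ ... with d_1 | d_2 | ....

rank_ℚ(R)=4; free=4−4=0
SNF(R) diag = [2, 2, 6, 12] → torsion [2, 2, 6, 12]

Answer: M ≅ ℤ/2 ⊕ ℤ/2 ⊕ ℤ/6 ⊕ ℤ/12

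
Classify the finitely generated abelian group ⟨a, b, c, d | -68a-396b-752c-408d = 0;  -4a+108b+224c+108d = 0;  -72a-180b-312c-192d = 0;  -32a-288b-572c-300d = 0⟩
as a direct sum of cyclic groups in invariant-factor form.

Answer: M ≅ ℤ/4 ⊕ ℤ/12 ⊕ ℤ/36 ⊕ ℤ/108

Derivation:
rank_ℚ(R)=4; free=4−4=0
SNF(R) diag = [4, 12, 36, 108] → torsion [4, 12, 36, 108]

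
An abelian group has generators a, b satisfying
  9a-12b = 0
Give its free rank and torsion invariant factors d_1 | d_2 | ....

Answer: M ≅ ℤ^1 ⊕ ℤ/3

Derivation:
rank_ℚ(R)=1; free=2−1=1
SNF(R) diag = [3] → torsion [3]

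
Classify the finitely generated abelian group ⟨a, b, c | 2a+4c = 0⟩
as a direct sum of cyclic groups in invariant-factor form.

rank_ℚ(R)=1; free=3−1=2
SNF(R) diag = [2] → torsion [2]

Answer: M ≅ ℤ^2 ⊕ ℤ/2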